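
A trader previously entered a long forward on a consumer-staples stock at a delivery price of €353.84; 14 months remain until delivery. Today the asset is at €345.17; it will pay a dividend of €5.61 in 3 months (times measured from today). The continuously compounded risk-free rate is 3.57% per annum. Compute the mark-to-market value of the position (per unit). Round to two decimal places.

€0.20

PV(remaining dividends) I = 5.61·e^(−0.0357·3/12) = 5.5602
Current forward F = (S − I)·e^(rT) = (345.17 − 5.5602)·e^(0.0357·14/12) = 339.6098 × 1.042530 = 354.0534
Value (long) = (F − K)·e^(−rT) = (354.0534 − 353.84) × 0.959205 = 0.2047
Value = €0.20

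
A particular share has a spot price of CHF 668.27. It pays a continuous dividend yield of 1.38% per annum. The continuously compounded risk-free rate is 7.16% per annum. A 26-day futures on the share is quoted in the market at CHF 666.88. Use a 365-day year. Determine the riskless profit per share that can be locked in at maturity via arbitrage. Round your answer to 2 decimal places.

CHF 4.15 per share

Fair futures: F* = S·e^(carry·T), with carry = (r − q) = 0.0716 − 0.0138 = 0.0578
F* = 668.27 · e^(0.0578 × 26/365) = 668.27 · e^0.004117 = 668.27 × 1.004125 = CHF 671.0266
Market CHF 666.88 < fair CHF 671.0266: forward underpriced → reverse cash-and-carry (short spot, go long the forward).
At maturity, profit = |F_mkt − F*| = |666.88 − 671.0266| = CHF 4.15 per share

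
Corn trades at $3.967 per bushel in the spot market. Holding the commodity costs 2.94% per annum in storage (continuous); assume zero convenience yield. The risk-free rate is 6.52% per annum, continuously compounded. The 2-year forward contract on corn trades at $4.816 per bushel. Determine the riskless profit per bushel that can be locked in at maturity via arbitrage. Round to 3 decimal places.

$0.023 per bushel

Fair forward: F* = S·e^(carry·T), with carry = (r + u) = 0.0652 + 0.0294 = 0.0946
F* = 3.967 · e^(0.0946 × 2) = 3.967 · e^0.189200 = 3.967 × 1.208283 = $4.7933
Market $4.816 > fair $4.7933: forward overpriced → cash-and-carry (buy spot, short the forward).
At maturity, profit = |F_mkt − F*| = |4.816 − 4.7933| = $0.023 per bushel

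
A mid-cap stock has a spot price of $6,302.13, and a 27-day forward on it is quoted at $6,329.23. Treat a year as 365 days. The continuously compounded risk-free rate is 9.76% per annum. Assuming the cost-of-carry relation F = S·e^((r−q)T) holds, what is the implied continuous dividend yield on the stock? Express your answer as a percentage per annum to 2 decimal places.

From F = S·e^((r−q)T): (r − q) = ln(F/S)/T
ln(6329.23/6302.13) = ln(1.004300) = 0.004291
(r − q) = 0.004291 / (27/365) = 0.058008
q = r − ln(F/S)/T = 0.0976 − 0.058008 = 0.039592
q = 3.96%

3.96%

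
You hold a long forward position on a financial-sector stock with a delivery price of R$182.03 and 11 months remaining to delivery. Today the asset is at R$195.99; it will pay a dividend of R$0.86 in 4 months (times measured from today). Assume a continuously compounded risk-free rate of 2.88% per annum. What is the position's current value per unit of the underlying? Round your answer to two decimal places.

PV(remaining dividends) I = 0.86·e^(−0.0288·4/12) = 0.8518
Current forward F = (S − I)·e^(rT) = (195.99 − 0.8518)·e^(0.0288·11/12) = 195.1382 × 1.026752 = 200.3585
Value (long) = (F − K)·e^(−rT) = (200.3585 − 182.03) × 0.973945 = 17.8510
Value = R$17.85

R$17.85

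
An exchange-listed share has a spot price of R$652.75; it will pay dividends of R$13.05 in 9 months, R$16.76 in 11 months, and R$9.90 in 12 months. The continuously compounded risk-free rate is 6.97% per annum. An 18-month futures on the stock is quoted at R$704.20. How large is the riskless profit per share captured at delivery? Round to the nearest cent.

R$20.97 per share

PV(dividends) I = 13.05·e^(−0.0697·9/12) + 16.76·e^(−0.0697·11/12) + 9.90·e^(−0.0697·12/12) = 37.3415
Fair futures F* = (S − I)·e^(rT) = (652.75 − 37.3415)·e^0.104550 = 615.4085 × 1.110211 = 683.2333
Market R$704.20 > fair 683.2333: forward overpriced → cash-and-carry (borrow at r, buy the stock and collect the dividends, short the forward).
Profit at T = |F_mkt − F*| = |704.20 − 683.2333| = R$20.97 per share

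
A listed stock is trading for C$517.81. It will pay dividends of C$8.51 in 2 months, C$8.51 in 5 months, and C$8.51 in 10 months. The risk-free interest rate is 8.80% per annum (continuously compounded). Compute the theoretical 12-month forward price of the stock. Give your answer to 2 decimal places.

C$538.69

PV(dividends) I = 8.51·e^(−0.0880·2/12) + 8.51·e^(−0.0880·5/12) + 8.51·e^(−0.0880·10/12)
I = 8.3861 + 8.2036 + 7.9083 = 24.4980
F = (S − I)·e^(rT) = (517.81 − 24.4980) · e^(0.0880·12/12)
= 493.3120 · e^0.088000 = 493.3120 × 1.091988 = C$538.69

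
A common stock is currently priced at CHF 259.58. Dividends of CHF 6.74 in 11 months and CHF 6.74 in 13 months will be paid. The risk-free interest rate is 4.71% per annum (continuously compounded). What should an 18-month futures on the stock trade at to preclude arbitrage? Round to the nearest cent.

CHF 264.78

PV(dividends) I = 6.74·e^(−0.0471·11/12) + 6.74·e^(−0.0471·13/12)
I = 6.4552 + 6.4047 = 12.8599
F = (S − I)·e^(rT) = (259.58 − 12.8599) · e^(0.0471·18/12)
= 246.7201 · e^0.070650 = 246.7201 × 1.073206 = CHF 264.78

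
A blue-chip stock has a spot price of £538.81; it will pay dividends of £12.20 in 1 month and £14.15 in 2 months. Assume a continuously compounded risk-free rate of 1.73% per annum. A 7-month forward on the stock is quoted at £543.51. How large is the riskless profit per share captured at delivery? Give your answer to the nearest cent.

£25.79 per share

PV(dividends) I = 12.20·e^(−0.0173·1/12) + 14.15·e^(−0.0173·2/12) = 26.2917
Fair forward F* = (S − I)·e^(rT) = (538.81 − 26.2917)·e^0.010092 = 512.5183 × 1.010143 = 517.7168
Market £543.51 > fair 517.7168: forward overpriced → cash-and-carry (borrow at r, buy the stock and collect the dividends, short the forward).
Profit at T = |F_mkt − F*| = |543.51 − 517.7168| = £25.79 per share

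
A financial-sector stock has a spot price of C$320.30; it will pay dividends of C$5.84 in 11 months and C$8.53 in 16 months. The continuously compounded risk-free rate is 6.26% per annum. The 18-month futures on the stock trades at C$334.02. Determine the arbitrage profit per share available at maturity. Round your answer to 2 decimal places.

PV(dividends) I = 5.84·e^(−0.0626·11/12) + 8.53·e^(−0.0626·16/12) = 13.3612
Fair futures F* = (S − I)·e^(rT) = (320.30 − 13.3612)·e^0.093900 = 306.9388 × 1.098450 = 337.1569
Market C$334.02 < fair 337.1569: forward underpriced → reverse cash-and-carry (short the stock, invest proceeds at r, pay the dividends, go long the forward).
Profit at T = |F_mkt − F*| = |334.02 − 337.1569| = C$3.14 per share

C$3.14 per share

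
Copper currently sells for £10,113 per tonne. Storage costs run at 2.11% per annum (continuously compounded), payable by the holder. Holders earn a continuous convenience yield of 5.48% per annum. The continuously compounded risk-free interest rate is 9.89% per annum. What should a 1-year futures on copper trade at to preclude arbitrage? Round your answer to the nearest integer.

Net carry = r + u − y = 0.0989 + 0.0211 − 0.0548 = 0.0652
F = S·e^((r+u−y)T) = 10113 · e^(0.0652 × 1) = 10113 · e^0.065200
= 10113 × 1.067372 = £10,794 per tonne

£10,794 per tonne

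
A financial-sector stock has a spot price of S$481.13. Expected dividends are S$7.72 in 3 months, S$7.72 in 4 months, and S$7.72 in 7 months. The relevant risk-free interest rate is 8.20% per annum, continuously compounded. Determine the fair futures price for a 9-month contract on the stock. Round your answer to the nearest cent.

PV(dividends) I = 7.72·e^(−0.0820·3/12) + 7.72·e^(−0.0820·4/12) + 7.72·e^(−0.0820·7/12)
I = 7.5634 + 7.5118 + 7.3594 = 22.4346
F = (S − I)·e^(rT) = (481.13 − 22.4346) · e^(0.0820·9/12)
= 458.6954 · e^0.061500 = 458.6954 × 1.063430 = S$487.79

S$487.79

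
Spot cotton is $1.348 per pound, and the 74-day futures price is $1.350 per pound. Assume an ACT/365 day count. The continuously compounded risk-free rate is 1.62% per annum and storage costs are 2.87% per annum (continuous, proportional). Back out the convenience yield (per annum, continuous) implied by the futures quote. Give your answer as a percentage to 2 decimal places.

F = S·e^((r+u−y)T) ⇒ (r+u−y) = ln(F/S)/T
ln(1.350/1.348) = 0.001483; /T ⇒ 0.007315
y = r + u − ln(F/S)/T = 0.0162 + 0.0287 − 0.007315 = 0.037585
y = 3.76%

3.76%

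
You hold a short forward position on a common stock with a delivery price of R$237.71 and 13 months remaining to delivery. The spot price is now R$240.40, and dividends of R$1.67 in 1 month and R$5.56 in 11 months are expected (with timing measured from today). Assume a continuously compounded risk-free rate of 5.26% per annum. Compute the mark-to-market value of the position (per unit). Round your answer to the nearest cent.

-R$8.90

PV(remaining dividends) I = 1.67·e^(−0.0526·1/12) + 5.56·e^(−0.0526·11/12) = 6.9610
Current forward F = (S − I)·e^(rT) = (240.40 − 6.9610)·e^(0.0526·13/12) = 233.4390 × 1.058638 = 247.1274
Value (long) = (F − K)·e^(−rT) = (247.1274 − 237.71) × 0.944610 = 8.8958
Short position value = −(long value) = -R$8.90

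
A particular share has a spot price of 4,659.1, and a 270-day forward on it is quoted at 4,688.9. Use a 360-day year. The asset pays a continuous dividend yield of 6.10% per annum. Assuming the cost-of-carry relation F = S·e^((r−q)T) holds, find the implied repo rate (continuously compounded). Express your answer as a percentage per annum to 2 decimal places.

From F = S·e^((r−q)T): (r − q) = ln(F/S)/T
ln(4688.9/4659.1) = ln(1.006396) = 0.006376
(r − q) = 0.006376 / (270/360) = 0.008501
r = ln(F/S)/T + q = 0.008501 + 0.0610 = 0.069501
r = 6.95%

6.95%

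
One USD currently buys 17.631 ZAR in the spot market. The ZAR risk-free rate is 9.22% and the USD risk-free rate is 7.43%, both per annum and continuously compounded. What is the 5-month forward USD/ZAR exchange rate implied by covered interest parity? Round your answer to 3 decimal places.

F = S·e^((r_ZAR − r_USD)T) = 17.631 · e^((0.0922 − 0.0743) × 5/12)
= 17.631 · e^0.007458 = 17.631 × 1.007486
F = 17.763 ZAR per USD

17.763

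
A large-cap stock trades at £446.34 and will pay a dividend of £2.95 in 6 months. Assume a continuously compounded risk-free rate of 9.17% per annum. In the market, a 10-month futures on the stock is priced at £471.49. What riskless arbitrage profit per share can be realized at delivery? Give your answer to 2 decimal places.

£7.25 per share

PV(dividends) I = 2.95·e^(−0.0917·6/12) = 2.8178
Fair futures F* = (S − I)·e^(rT) = (446.34 − 2.8178)·e^0.076417 = 443.5222 × 1.079413 = 478.7436
Market £471.49 < fair 478.7436: forward underpriced → reverse cash-and-carry (short the stock, invest proceeds at r, pay the dividends, go long the forward).
Profit at T = |F_mkt − F*| = |471.49 − 478.7436| = £7.25 per share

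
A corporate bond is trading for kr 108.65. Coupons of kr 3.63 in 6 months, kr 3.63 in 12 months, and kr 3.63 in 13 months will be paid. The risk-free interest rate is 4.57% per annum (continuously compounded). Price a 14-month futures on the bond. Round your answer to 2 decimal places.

PV(coupons) I = 3.63·e^(−0.0457·6/12) + 3.63·e^(−0.0457·12/12) + 3.63·e^(−0.0457·13/12)
I = 3.5480 + 3.4678 + 3.4547 = 10.4705
F = (S − I)·e^(rT) = (108.65 − 10.4705) · e^(0.0457·14/12)
= 98.1795 · e^0.053317 = 98.1795 × 1.054764 = kr 103.56

kr 103.56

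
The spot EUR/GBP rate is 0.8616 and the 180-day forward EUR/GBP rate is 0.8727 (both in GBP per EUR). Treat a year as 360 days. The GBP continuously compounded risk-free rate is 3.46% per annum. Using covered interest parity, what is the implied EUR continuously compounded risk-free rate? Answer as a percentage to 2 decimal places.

F = S·e^((r_GBP − r_EUR)T) ⇒ r_EUR = r_GBP − ln(F/S)/T
ln(0.8727/0.8616) = 0.012801; /(180/360) = 0.025602
r_EUR = 0.0346 − 0.025602 = 0.008998
r_EUR = 0.90%

0.90%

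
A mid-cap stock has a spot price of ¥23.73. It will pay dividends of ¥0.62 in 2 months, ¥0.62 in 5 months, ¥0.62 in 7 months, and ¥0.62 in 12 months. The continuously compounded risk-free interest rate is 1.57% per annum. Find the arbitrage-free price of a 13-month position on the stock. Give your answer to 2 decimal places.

PV(dividends) I = 0.62·e^(−0.0157·2/12) + 0.62·e^(−0.0157·5/12) + 0.62·e^(−0.0157·7/12) + 0.62·e^(−0.0157·12/12)
I = 0.6184 + 0.6160 + 0.6143 + 0.6103 = 2.4590
F = (S − I)·e^(rT) = (23.73 − 2.4590) · e^(0.0157·13/12)
= 21.2710 · e^0.017008 = 21.2710 × 1.017153 = ¥21.64

¥21.64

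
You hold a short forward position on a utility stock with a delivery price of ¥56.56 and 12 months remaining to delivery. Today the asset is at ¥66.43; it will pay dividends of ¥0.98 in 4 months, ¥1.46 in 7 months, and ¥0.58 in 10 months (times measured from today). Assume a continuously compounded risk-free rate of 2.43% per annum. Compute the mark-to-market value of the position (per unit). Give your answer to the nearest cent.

PV(remaining dividends) I = 0.98·e^(−0.0243·4/12) + 1.46·e^(−0.0243·7/12) + 0.58·e^(−0.0243·10/12) = 2.9799
Current forward F = (S − I)·e^(rT) = (66.43 − 2.9799)·e^(0.0243·12/12) = 63.4501 × 1.024598 = 65.0108
Value (long) = (F − K)·e^(−rT) = (65.0108 − 56.56) × 0.975993 = 8.2479
Short position value = −(long value) = -¥8.25

-¥8.25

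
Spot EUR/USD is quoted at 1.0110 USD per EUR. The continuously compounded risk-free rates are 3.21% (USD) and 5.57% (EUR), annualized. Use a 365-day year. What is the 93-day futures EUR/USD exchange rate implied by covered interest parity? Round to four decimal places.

1.0049

F = S·e^((r_USD − r_EUR)T) = 1.0110 · e^((0.0321 − 0.0557) × 93/365)
= 1.0110 · e^-0.006013 = 1.0110 × 0.994005
F = 1.0049 USD per EUR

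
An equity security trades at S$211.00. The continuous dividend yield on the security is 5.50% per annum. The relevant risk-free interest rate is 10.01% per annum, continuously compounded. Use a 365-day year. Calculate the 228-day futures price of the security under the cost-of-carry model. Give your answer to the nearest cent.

F = S·e^((r − q)T) = 211.00 · e^((0.1001 − 0.0550) × 228/365)
= 211.00 · e^0.028172 = 211.00 × 1.028573
F = S$217.03

S$217.03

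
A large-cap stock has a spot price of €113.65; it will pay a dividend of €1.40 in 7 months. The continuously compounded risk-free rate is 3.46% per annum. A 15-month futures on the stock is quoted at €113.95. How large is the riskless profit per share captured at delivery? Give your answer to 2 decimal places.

PV(dividends) I = 1.40·e^(−0.0346·7/12) = 1.3720
Fair futures F* = (S − I)·e^(rT) = (113.65 − 1.3720)·e^0.043250 = 112.2780 × 1.044199 = 117.2406
Market €113.95 < fair 117.2406: forward underpriced → reverse cash-and-carry (short the stock, invest proceeds at r, pay the dividends, go long the forward).
Profit at T = |F_mkt − F*| = |113.95 − 117.2406| = €3.29 per share

€3.29 per share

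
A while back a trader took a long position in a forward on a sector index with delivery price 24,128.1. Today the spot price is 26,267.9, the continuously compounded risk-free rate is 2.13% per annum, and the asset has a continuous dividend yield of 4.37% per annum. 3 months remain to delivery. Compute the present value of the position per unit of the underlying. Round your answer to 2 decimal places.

1982.53

Current fair forward for the remaining 3 months: F = S·e^((r − q)·T), (r − q) = 0.0213 − 0.0437 = -0.0224
F = 26267.9 · e^(-0.0224 × 3/12) = 26267.9 × 0.99441565 = 26121.2109
Value of long forward = (F − K)·e^(−rT) = (26121.2109 − 24128.1) · e^(−0.0213·3/12)
= 1993.1109 × 0.99468915 = 1982.53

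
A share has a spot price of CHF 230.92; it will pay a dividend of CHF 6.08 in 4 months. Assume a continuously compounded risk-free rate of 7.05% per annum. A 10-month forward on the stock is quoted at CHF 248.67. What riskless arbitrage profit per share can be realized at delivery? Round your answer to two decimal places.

CHF 10.08 per share

PV(dividends) I = 6.08·e^(−0.0705·4/12) = 5.9388
Fair forward F* = (S − I)·e^(rT) = (230.92 − 5.9388)·e^0.058750 = 224.9812 × 1.060510 = 238.5948
Market CHF 248.67 > fair 238.5948: forward overpriced → cash-and-carry (borrow at r, buy the stock and collect the dividends, short the forward).
Profit at T = |F_mkt − F*| = |248.67 − 238.5948| = CHF 10.08 per share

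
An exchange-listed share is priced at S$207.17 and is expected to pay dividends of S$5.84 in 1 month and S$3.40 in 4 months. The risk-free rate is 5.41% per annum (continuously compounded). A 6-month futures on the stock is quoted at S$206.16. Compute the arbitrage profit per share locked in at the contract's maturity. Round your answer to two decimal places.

S$2.71 per share

PV(dividends) I = 5.84·e^(−0.0541·1/12) + 3.40·e^(−0.0541·4/12) = 9.1530
Fair futures F* = (S − I)·e^(rT) = (207.17 − 9.1530)·e^0.027050 = 198.0170 × 1.027419 = 203.4464
Market S$206.16 > fair 203.4464: forward overpriced → cash-and-carry (borrow at r, buy the stock and collect the dividends, short the forward).
Profit at T = |F_mkt − F*| = |206.16 − 203.4464| = S$2.71 per share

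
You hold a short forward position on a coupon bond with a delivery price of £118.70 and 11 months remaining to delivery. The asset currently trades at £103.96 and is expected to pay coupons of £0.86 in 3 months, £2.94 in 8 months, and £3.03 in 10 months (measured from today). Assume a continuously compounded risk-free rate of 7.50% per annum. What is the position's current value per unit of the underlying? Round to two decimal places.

PV(remaining coupons) I = 0.86·e^(−0.0750·3/12) + 2.94·e^(−0.0750·8/12) + 3.03·e^(−0.0750·10/12) = 6.4871
Current forward F = (S − I)·e^(rT) = (103.96 − 6.4871)·e^(0.0750·11/12) = 97.4729 × 1.071168 = 104.4099
Value (long) = (F − K)·e^(−rT) = (104.4099 − 118.70) × 0.933560 = -13.3407
Short position value = −(long value) = £13.34

£13.34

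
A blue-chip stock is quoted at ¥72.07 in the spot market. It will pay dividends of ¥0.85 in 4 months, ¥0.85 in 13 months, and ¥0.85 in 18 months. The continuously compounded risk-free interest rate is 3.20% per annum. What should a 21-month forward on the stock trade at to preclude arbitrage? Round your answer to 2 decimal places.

PV(dividends) I = 0.85·e^(−0.0320·4/12) + 0.85·e^(−0.0320·13/12) + 0.85·e^(−0.0320·18/12)
I = 0.8410 + 0.8210 + 0.8102 = 2.4722
F = (S − I)·e^(rT) = (72.07 − 2.4722) · e^(0.0320·21/12)
= 69.5978 · e^0.056000 = 69.5978 × 1.057598 = ¥73.61

¥73.61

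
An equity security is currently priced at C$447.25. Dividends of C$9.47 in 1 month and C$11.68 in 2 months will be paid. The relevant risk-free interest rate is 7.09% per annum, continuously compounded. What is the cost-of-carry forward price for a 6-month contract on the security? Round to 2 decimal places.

PV(dividends) I = 9.47·e^(−0.0709·1/12) + 11.68·e^(−0.0709·2/12)
I = 9.4142 + 11.5428 = 20.9570
F = (S − I)·e^(rT) = (447.25 − 20.9570) · e^(0.0709·6/12)
= 426.2930 · e^0.035450 = 426.2930 × 1.036086 = C$441.68

C$441.68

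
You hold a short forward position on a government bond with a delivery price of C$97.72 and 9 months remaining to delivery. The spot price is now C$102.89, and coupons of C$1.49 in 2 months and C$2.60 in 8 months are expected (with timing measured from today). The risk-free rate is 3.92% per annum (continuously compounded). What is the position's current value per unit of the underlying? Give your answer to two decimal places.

-C$3.99

PV(remaining coupons) I = 1.49·e^(−0.0392·2/12) + 2.60·e^(−0.0392·8/12) = 4.0132
Current forward F = (S − I)·e^(rT) = (102.89 − 4.0132)·e^(0.0392·9/12) = 98.8768 × 1.029836 = 101.8269
Value (long) = (F − K)·e^(−rT) = (101.8269 − 97.72) × 0.971028 = 3.9879
Short position value = −(long value) = -C$3.99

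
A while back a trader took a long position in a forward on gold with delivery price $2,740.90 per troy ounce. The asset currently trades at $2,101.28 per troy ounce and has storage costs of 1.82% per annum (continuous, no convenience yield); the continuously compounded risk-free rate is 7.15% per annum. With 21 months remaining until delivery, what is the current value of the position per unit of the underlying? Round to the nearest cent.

-$249.25 per troy ounce

Current fair forward for the remaining 21 months: F = S·e^((r + u)·T), (r + u) = 0.0715 + 0.0182 = 0.0897
F = 2101.28 · e^(0.0897 × 21/12) = 2101.28 × 1.16996636 = 2458.4269
Value of long forward = (F − K)·e^(−rT) = (2458.4269 − 2740.90) · e^(−0.0715·21/12)
= -282.4731 × 0.88238660 = -249.25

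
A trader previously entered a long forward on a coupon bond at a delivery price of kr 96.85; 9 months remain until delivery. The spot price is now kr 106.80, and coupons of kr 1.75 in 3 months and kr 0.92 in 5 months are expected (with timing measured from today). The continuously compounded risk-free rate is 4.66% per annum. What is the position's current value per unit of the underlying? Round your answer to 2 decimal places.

kr 10.64

PV(remaining coupons) I = 1.75·e^(−0.0466·3/12) + 0.92·e^(−0.0466·5/12) = 2.6320
Current forward F = (S − I)·e^(rT) = (106.80 − 2.6320)·e^(0.0466·9/12) = 104.1680 × 1.035568 = 107.8730
Value (long) = (F − K)·e^(−rT) = (107.8730 − 96.85) × 0.965654 = 10.6444
Value = kr 10.64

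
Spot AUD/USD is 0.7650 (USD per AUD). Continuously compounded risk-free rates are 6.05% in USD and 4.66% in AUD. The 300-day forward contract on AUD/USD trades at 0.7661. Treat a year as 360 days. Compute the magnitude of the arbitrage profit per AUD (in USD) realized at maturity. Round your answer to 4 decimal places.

0.0078 per AUD (in USD)

Fair forward: F* = S·e^(carry·T), with carry = (r_USD − r_AUD) = 0.0605 − 0.0466 = 0.0139
F* = 0.7650 · e^(0.0139 × 300/360) = 0.7650 · e^0.011583 = 0.7650 × 1.011650 = 0.7739
Market 0.7661 < fair 0.7739: forward underpriced → reverse cash-and-carry (short spot, go long the forward).
At maturity, profit = |F_mkt − F*| = |0.7661 − 0.7739| = 0.0078 per AUD (in USD)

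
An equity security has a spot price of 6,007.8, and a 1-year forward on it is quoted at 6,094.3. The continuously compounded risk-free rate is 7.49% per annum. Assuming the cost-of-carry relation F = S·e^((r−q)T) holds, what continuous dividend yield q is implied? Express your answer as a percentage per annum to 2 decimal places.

From F = S·e^((r−q)T): (r − q) = ln(F/S)/T
ln(6094.3/6007.8) = ln(1.014398) = 0.014295
(r − q) = 0.014295 / (12/12) = 0.014295
q = r − ln(F/S)/T = 0.0749 − 0.014295 = 0.060605
q = 6.06%

6.06%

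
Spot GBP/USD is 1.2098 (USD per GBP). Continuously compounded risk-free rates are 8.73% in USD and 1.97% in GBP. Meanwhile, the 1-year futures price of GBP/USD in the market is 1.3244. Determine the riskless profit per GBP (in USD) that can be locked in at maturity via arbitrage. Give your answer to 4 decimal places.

0.0300 per GBP (in USD)

Fair futures: F* = S·e^(carry·T), with carry = (r_USD − r_GBP) = 0.0873 − 0.0197 = 0.0676
F* = 1.2098 · e^(0.0676 × 1) = 1.2098 · e^0.067600 = 1.2098 × 1.069937 = 1.2944
Market 1.3244 > fair 1.2944: forward overpriced → cash-and-carry (buy spot, short the forward).
At maturity, profit = |F_mkt − F*| = |1.3244 − 1.2944| = 0.0300 per GBP (in USD)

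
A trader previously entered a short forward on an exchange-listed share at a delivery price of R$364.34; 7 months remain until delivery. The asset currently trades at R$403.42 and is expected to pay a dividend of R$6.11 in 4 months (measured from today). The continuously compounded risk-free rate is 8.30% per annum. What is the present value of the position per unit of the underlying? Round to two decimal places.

PV(remaining dividends) I = 6.11·e^(−0.0830·4/12) = 5.9433
Current forward F = (S − I)·e^(rT) = (403.42 − 5.9433)·e^(0.0830·7/12) = 397.4767 × 1.049608 = 417.1947
Value (long) = (F − K)·e^(−rT) = (417.1947 − 364.34) × 0.952737 = 50.3566
Short position value = −(long value) = -R$50.36

-R$50.36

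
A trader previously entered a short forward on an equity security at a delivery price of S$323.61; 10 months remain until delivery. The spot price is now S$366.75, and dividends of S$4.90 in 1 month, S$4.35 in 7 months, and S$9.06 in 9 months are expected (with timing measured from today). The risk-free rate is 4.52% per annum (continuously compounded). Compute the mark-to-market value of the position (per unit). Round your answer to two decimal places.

PV(remaining dividends) I = 4.90·e^(−0.0452·1/12) + 4.35·e^(−0.0452·7/12) + 9.06·e^(−0.0452·9/12) = 17.8764
Current forward F = (S − I)·e^(rT) = (366.75 − 17.8764)·e^(0.0452·10/12) = 348.8736 × 1.038385 = 362.2651
Value (long) = (F − K)·e^(−rT) = (362.2651 − 323.61) × 0.963034 = 37.2262
Short position value = −(long value) = -S$37.23

-S$37.23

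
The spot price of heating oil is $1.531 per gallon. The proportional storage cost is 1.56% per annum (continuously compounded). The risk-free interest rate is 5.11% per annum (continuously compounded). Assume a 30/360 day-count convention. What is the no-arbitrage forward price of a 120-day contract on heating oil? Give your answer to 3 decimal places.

$1.565 per gallon

Net carry = r + u − y = 0.0511 + 0.0156 − 0.0000 = 0.0667
F = S·e^((r+u−y)T) = 1.531 · e^(0.0667 × 120/360) = 1.531 · e^0.022233
= 1.531 × 1.022482 = $1.565 per gallon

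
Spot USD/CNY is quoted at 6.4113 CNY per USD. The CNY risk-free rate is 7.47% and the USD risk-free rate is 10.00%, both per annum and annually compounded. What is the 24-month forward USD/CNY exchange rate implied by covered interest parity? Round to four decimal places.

By covered interest parity, F = S · (1+r_CNY)^T / (1+r_USD)^T
= 6.4113 × 1.154980 / 1.210000 = 6.4113 × 0.954529
F = 6.1198 CNY per USD

6.1198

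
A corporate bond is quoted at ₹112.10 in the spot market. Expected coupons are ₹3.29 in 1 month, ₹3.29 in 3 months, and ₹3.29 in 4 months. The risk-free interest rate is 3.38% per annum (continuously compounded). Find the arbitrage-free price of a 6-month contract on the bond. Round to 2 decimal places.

₹104.05

PV(coupons) I = 3.29·e^(−0.0338·1/12) + 3.29·e^(−0.0338·3/12) + 3.29·e^(−0.0338·4/12)
I = 3.2807 + 3.2623 + 3.2531 = 9.7961
F = (S − I)·e^(rT) = (112.10 − 9.7961) · e^(0.0338·6/12)
= 102.3039 · e^0.016900 = 102.3039 × 1.017044 = ₹104.05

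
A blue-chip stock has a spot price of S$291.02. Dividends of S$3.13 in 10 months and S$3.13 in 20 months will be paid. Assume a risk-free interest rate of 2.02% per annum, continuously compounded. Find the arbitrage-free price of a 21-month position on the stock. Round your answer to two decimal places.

S$295.17

PV(dividends) I = 3.13·e^(−0.0202·10/12) + 3.13·e^(−0.0202·20/12)
I = 3.0778 + 3.0264 = 6.1042
F = (S − I)·e^(rT) = (291.02 − 6.1042) · e^(0.0202·21/12)
= 284.9158 · e^0.035350 = 284.9158 × 1.035982 = S$295.17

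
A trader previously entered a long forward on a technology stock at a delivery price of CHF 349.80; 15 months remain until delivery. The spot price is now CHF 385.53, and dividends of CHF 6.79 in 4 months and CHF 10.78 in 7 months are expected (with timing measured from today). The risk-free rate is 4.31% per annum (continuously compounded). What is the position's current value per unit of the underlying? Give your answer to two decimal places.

PV(remaining dividends) I = 6.79·e^(−0.0431·4/12) + 10.78·e^(−0.0431·7/12) = 17.2055
Current forward F = (S − I)·e^(rT) = (385.53 − 17.2055)·e^(0.0431·15/12) = 368.3245 × 1.055353 = 388.7124
Value (long) = (F − K)·e^(−rT) = (388.7124 − 349.80) × 0.947551 = 36.8715
Value = CHF 36.87

CHF 36.87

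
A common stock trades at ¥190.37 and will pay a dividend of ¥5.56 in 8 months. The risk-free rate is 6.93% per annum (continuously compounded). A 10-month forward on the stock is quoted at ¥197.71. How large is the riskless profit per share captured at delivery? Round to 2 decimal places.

¥1.65 per share

PV(dividends) I = 5.56·e^(−0.0693·8/12) = 5.3090
Fair forward F* = (S − I)·e^(rT) = (190.37 − 5.3090)·e^0.057750 = 185.0610 × 1.059450 = 196.0629
Market ¥197.71 > fair 196.0629: forward overpriced → cash-and-carry (borrow at r, buy the stock and collect the dividends, short the forward).
Profit at T = |F_mkt − F*| = |197.71 − 196.0629| = ¥1.65 per share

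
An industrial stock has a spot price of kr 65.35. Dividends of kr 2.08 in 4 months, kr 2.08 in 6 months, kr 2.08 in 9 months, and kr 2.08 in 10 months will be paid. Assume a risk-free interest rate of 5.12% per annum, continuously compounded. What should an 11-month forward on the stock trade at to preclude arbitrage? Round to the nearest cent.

kr 60.04

PV(dividends) I = 2.08·e^(−0.0512·4/12) + 2.08·e^(−0.0512·6/12) + 2.08·e^(−0.0512·9/12) + 2.08·e^(−0.0512·10/12)
I = 2.0448 + 2.0274 + 2.0016 + 1.9931 = 8.0669
F = (S − I)·e^(rT) = (65.35 − 8.0669) · e^(0.0512·11/12)
= 57.2831 · e^0.046933 = 57.2831 × 1.048052 = kr 60.04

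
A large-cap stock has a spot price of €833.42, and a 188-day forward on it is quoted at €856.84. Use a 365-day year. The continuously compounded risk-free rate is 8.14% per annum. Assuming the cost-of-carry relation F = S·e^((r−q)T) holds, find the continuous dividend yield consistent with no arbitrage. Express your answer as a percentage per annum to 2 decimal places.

2.76%

From F = S·e^((r−q)T): (r − q) = ln(F/S)/T
ln(856.84/833.42) = ln(1.028101) = 0.027713
(r − q) = 0.027713 / (188/365) = 0.053804
q = r − ln(F/S)/T = 0.0814 − 0.053804 = 0.027596
q = 2.76%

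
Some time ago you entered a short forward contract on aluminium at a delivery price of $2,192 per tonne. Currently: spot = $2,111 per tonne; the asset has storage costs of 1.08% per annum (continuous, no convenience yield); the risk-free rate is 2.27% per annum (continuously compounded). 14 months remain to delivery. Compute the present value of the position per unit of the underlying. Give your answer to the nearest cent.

Current fair forward for the remaining 14 months: F = S·e^((r + u)·T), (r + u) = 0.0227 + 0.0108 = 0.0335
F = 2111 · e^(0.0335 × 14/12) = 2111 × 1.03985713 = 2195.1384
Value of long forward = (F − K)·e^(−rT) = (2195.1384 − 2192) · e^(−0.0227·14/12)
= 3.1384 × 0.97386427 = 3.06
Short position value = −(long value) = -$3.06

-$3.06 per tonne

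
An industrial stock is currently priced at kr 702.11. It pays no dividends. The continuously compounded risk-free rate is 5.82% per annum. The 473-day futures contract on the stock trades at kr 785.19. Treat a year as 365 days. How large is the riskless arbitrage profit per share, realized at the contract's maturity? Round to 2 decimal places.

kr 28.08 per share

Fair futures: F* = S·e^(carry·T), with carry = r = 0.0582
F* = 702.11 · e^(0.0582 × 473/365) = 702.11 · e^0.075421 = 702.11 × 1.078338 = kr 757.1119
Market kr 785.19 > fair kr 757.1119: forward overpriced → cash-and-carry (buy spot, short the forward).
At maturity, profit = |F_mkt − F*| = |785.19 − 757.1119| = kr 28.08 per share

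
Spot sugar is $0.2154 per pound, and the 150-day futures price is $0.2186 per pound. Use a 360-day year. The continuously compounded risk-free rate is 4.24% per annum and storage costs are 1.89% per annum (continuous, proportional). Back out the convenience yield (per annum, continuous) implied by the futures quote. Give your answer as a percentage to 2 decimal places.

F = S·e^((r+u−y)T) ⇒ (r+u−y) = ln(F/S)/T
ln(0.2186/0.2154) = 0.014747; /T ⇒ 0.035393
y = r + u − ln(F/S)/T = 0.0424 + 0.0189 − 0.035393 = 0.025907
y = 2.59%

2.59%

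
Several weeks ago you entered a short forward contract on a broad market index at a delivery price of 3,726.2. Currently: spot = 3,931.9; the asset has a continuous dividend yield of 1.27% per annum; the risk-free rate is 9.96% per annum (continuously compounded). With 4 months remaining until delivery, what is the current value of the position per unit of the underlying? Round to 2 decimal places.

Current fair forward for the remaining 4 months: F = S·e^((r − q)·T), (r − q) = 0.0996 − 0.0127 = 0.0869
F = 3931.9 · e^(0.0869 × 4/12) = 3931.9 × 1.02939028 = 4047.4596
Value of long forward = (F − K)·e^(−rT) = (4047.4596 − 3726.2) · e^(−0.0996·4/12)
= 321.2596 × 0.96734507 = 310.77
Short position value = −(long value) = -310.77

-310.77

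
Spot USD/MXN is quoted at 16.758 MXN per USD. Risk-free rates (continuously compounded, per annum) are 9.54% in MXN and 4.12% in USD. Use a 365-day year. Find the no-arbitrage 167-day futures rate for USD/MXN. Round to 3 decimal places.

F = S·e^((r_MXN − r_USD)T) = 16.758 · e^((0.0954 − 0.0412) × 167/365)
= 16.758 · e^0.024798 = 16.758 × 1.025108
F = 17.179 MXN per USD

17.179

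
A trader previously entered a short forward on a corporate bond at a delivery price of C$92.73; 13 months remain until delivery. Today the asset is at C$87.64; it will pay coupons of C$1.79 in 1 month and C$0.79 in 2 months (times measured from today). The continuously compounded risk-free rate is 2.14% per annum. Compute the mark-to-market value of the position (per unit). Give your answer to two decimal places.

C$5.54

PV(remaining coupons) I = 1.79·e^(−0.0214·1/12) + 0.79·e^(−0.0214·2/12) = 2.5740
Current forward F = (S − I)·e^(rT) = (87.64 − 2.5740)·e^(0.0214·13/12) = 85.0660 × 1.023454 = 87.0611
Value (long) = (F − K)·e^(−rT) = (87.0611 − 92.73) × 0.977083 = -5.5390
Short position value = −(long value) = C$5.54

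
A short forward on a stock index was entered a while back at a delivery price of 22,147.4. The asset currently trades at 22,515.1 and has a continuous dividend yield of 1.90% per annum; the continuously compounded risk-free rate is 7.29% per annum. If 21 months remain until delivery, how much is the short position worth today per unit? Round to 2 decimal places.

Current fair forward for the remaining 21 months: F = S·e^((r − q)·T), (r − q) = 0.0729 − 0.0190 = 0.0539
F = 22515.1 · e^(0.0539 × 21/12) = 22515.1 × 1.09891684 = 24742.2225
Value of long forward = (F − K)·e^(−rT) = (24742.2225 − 22147.4) · e^(−0.0729·21/12)
= 2594.8225 × 0.88022740 = 2284.03
Short position value = −(long value) = -2284.03

-2284.03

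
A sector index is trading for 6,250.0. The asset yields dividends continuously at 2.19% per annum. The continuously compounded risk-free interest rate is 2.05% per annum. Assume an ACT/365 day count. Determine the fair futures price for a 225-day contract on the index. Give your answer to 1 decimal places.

6,244.6

F = S·e^((r − q)T) = 6250.0 · e^((0.0205 − 0.0219) × 225/365)
= 6250.0 · e^-0.000863 = 6250.0 × 0.999137
F = 6,244.6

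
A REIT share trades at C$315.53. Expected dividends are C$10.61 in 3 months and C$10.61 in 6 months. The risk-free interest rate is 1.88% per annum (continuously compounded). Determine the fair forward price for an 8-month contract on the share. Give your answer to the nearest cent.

C$298.17

PV(dividends) I = 10.61·e^(−0.0188·3/12) + 10.61·e^(−0.0188·6/12)
I = 10.5603 + 10.5107 = 21.0710
F = (S − I)·e^(rT) = (315.53 − 21.0710) · e^(0.0188·8/12)
= 294.4590 · e^0.012533 = 294.4590 × 1.012612 = C$298.17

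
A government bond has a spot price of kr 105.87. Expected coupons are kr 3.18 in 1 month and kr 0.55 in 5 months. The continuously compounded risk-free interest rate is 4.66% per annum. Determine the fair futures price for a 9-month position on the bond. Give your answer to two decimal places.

PV(coupons) I = 3.18·e^(−0.0466·1/12) + 0.55·e^(−0.0466·5/12)
I = 3.1677 + 0.5394 = 3.7071
F = (S − I)·e^(rT) = (105.87 − 3.7071) · e^(0.0466·9/12)
= 102.1629 · e^0.034950 = 102.1629 × 1.035568 = kr 105.80

kr 105.80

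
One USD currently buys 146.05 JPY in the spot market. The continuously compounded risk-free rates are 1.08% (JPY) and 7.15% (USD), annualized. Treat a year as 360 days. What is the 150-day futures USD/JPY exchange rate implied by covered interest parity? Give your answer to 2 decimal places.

142.40

F = S·e^((r_JPY − r_USD)T) = 146.05 · e^((0.0108 − 0.0715) × 150/360)
= 146.05 · e^-0.025292 = 146.05 × 0.975025
F = 142.40 JPY per USD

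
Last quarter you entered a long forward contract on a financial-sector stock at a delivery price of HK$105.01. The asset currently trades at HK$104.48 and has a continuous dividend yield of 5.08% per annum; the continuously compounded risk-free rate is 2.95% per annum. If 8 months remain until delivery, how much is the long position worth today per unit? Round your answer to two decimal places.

-HK$1.96

Current fair forward for the remaining 8 months: F = S·e^((r − q)·T), (r − q) = 0.0295 − 0.0508 = -0.0213
F = 104.48 · e^(-0.0213 × 8/12) = 104.48 × 0.985900 = 103.0068
Value of long forward = (F − K)·e^(−rT) = (103.0068 − 105.01) · e^(−0.0295·8/12)
= -2.0032 × 0.980525 = -1.96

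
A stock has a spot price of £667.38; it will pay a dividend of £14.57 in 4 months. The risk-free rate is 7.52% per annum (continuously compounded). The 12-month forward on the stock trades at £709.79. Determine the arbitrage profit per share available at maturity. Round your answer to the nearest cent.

£5.61 per share

PV(dividends) I = 14.57·e^(−0.0752·4/12) = 14.2093
Fair forward F* = (S − I)·e^(rT) = (667.38 − 14.2093)·e^0.075200 = 653.1707 × 1.078100 = 704.1833
Market £709.79 > fair 704.1833: forward overpriced → cash-and-carry (borrow at r, buy the stock and collect the dividends, short the forward).
Profit at T = |F_mkt − F*| = |709.79 − 704.1833| = £5.61 per share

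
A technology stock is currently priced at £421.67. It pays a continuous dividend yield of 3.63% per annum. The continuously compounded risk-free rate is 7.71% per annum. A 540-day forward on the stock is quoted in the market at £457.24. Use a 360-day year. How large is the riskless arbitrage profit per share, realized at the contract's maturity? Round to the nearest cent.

Fair forward: F* = S·e^(carry·T), with carry = (r − q) = 0.0771 − 0.0363 = 0.0408
F* = 421.67 · e^(0.0408 × 540/360) = 421.67 · e^0.061200 = 421.67 × 1.063112 = £448.2824
Market £457.24 > fair £448.2824: forward overpriced → cash-and-carry (buy spot, short the forward).
At maturity, profit = |F_mkt − F*| = |457.24 − 448.2824| = £8.96 per share

£8.96 per share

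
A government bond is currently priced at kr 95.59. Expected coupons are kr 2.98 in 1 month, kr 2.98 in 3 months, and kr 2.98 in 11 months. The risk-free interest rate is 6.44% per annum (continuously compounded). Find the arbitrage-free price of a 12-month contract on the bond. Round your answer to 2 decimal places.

kr 92.66

PV(coupons) I = 2.98·e^(−0.0644·1/12) + 2.98·e^(−0.0644·3/12) + 2.98·e^(−0.0644·11/12)
I = 2.9641 + 2.9324 + 2.8092 = 8.7057
F = (S − I)·e^(rT) = (95.59 − 8.7057) · e^(0.0644·12/12)
= 86.8843 · e^0.064400 = 86.8843 × 1.066519 = kr 92.66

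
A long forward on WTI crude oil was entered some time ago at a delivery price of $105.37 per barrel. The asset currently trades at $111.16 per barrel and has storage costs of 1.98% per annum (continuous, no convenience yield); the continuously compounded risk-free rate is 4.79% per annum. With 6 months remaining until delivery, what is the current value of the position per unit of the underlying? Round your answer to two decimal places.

Current fair forward for the remaining 6 months: F = S·e^((r + u)·T), (r + u) = 0.0479 + 0.0198 = 0.0677
F = 111.16 · e^(0.0677 × 6/12) = 111.16 × 1.034429 = 114.9871
Value of long forward = (F − K)·e^(−rT) = (114.9871 − 105.37) · e^(−0.0479·6/12)
= 9.6171 × 0.976335 = 9.39

$9.39 per barrel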